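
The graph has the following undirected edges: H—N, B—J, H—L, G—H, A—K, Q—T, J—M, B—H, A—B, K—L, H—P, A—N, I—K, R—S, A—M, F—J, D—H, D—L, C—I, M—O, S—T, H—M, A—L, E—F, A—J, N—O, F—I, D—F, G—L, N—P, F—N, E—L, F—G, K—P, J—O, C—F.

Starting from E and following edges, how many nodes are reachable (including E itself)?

16

BFS from E visits: E, F, L, C, D, G, I, J, N, A, H, K, B, M, O, P
Reachable nodes: 16 of 20 total.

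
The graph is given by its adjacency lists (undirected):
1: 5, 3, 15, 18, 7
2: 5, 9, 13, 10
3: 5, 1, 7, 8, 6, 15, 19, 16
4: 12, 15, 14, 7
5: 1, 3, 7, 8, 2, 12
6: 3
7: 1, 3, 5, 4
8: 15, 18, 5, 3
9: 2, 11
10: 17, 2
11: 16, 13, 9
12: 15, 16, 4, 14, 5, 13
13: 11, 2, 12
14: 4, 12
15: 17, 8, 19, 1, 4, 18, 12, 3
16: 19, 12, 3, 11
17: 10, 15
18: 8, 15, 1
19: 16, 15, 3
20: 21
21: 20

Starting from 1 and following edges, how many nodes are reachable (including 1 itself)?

BFS from 1 visits: 1, 5, 3, 15, 18, 7, 8, 2, 12, 6, 19, 16, 17, 4, 9, 13, 10, 14, 11
Reachable nodes: 19 of 21 total.

19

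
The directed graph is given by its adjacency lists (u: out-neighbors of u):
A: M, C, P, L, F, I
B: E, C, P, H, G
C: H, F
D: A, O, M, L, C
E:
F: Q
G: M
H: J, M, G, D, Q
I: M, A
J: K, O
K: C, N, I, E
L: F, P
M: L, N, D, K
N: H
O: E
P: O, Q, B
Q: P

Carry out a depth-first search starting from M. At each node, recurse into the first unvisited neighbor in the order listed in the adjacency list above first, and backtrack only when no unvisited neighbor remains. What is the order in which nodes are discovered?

M, L, F, Q, P, O, E, B, C, H, J, K, N, I, A, G, D

Visit M
M → L
L → F
F → Q
Q → P
P → O
O → E
P → B
B → C
C → H
H → J
J → K
K → N
K → I
I → A
H → G
H → D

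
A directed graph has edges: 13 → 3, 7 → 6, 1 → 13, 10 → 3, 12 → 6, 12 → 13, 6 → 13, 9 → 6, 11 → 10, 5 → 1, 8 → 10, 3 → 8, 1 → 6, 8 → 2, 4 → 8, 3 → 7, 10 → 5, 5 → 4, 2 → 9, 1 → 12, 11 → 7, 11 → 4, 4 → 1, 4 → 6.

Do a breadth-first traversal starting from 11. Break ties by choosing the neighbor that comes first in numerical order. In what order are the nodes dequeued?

11 → 4 → 7 → 10 → 1 → 6 → 8 → 3 → 5 → 12 → 13 → 2 → 9

Visit 11; enqueue 4, 7, 10 → queue [4, 7, 10]
Visit 4; enqueue 1, 6, 8 → queue [7, 10, 1, 6, 8]
Visit 7 → queue [10, 1, 6, 8]
Visit 10; enqueue 3, 5 → queue [1, 6, 8, 3, 5]
Visit 1; enqueue 12, 13 → queue [6, 8, 3, 5, 12, 13]
Visit 6 → queue [8, 3, 5, 12, 13]
Visit 8; enqueue 2 → queue [3, 5, 12, 13, 2]
Visit 3 → queue [5, 12, 13, 2]
Visit 5 → queue [12, 13, 2]
Visit 12 → queue [13, 2]
Visit 13 → queue [2]
Visit 2; enqueue 9 → queue [9]
Visit 9 → queue []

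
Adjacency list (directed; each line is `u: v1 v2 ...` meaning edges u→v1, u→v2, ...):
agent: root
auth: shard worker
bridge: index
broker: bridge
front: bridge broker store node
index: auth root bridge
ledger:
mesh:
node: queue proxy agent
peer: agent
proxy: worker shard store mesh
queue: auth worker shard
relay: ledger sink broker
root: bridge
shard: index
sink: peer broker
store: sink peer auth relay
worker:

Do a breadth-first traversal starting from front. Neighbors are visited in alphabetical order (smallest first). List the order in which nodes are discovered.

front -> bridge -> broker -> node -> store -> index -> agent -> proxy -> queue -> auth -> peer -> relay -> sink -> root -> mesh -> shard -> worker -> ledger

Visit front; enqueue bridge, broker, node, store → queue [bridge, broker, node, store]
Visit bridge; enqueue index → queue [broker, node, store, index]
Visit broker → queue [node, store, index]
Visit node; enqueue agent, proxy, queue → queue [store, index, agent, proxy, queue]
Visit store; enqueue auth, peer, relay, sink → queue [index, agent, proxy, queue, auth, peer, relay, sink]
Visit index; enqueue root → queue [agent, proxy, queue, auth, peer, relay, sink, root]
Visit agent → queue [proxy, queue, auth, peer, relay, sink, root]
Visit proxy; enqueue mesh, shard, worker → queue [queue, auth, peer, relay, sink, root, mesh, shard, worker]
Visit queue → queue [auth, peer, relay, sink, root, mesh, shard, worker]
Visit auth → queue [peer, relay, sink, root, mesh, shard, worker]
Visit peer → queue [relay, sink, root, mesh, shard, worker]
Visit relay; enqueue ledger → queue [sink, root, mesh, shard, worker, ledger]
Visit sink → queue [root, mesh, shard, worker, ledger]
Visit root → queue [mesh, shard, worker, ledger]
Visit mesh → queue [shard, worker, ledger]
Visit shard → queue [worker, ledger]
Visit worker → queue [ledger]
Visit ledger → queue []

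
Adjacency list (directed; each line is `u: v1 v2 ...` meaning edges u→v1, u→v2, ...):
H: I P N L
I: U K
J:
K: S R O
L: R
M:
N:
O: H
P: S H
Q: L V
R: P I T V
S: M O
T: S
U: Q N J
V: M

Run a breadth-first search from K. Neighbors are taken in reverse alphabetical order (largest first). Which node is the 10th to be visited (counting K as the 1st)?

H

Visit K; enqueue S, R, O → queue [S, R, O]
Visit S; enqueue M → queue [R, O, M]
Visit R; enqueue V, T, P, I → queue [O, M, V, T, P, I]
Visit O; enqueue H → queue [M, V, T, P, I, H]
Visit M → queue [V, T, P, I, H]
Visit V → queue [T, P, I, H]
Visit T → queue [P, I, H]
Visit P → queue [I, H]
Visit I; enqueue U → queue [H, U]
Visit H; enqueue N, L → queue [U, N, L]
Visit U; enqueue Q, J → queue [N, L, Q, J]
Visit N → queue [L, Q, J]
Visit L → queue [Q, J]
Visit Q → queue [J]
Visit J → queue []

Visit order: K, S, R, O, M, V, T, P, I, H, U, N, L, Q, J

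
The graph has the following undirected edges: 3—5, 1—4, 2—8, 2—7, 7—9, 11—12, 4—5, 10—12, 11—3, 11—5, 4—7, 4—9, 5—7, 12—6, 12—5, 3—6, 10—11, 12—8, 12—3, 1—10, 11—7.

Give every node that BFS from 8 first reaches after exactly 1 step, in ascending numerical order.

2, 12

Level 0: 8
Level 1: 2, 12
Level 2: 3, 5, 6, 7, 10, 11
Level 3: 1, 4, 9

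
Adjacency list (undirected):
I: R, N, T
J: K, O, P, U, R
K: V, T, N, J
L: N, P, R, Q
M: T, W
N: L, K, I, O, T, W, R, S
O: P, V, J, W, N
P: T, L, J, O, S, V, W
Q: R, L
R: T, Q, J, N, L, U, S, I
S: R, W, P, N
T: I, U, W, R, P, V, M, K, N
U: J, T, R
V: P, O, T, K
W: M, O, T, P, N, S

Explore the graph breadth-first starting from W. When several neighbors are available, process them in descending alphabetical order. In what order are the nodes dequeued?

Visit W; enqueue T, S, P, O, N, M → queue [T, S, P, O, N, M]
Visit T; enqueue V, U, R, K, I → queue [S, P, O, N, M, V, U, R, K, I]
Visit S → queue [P, O, N, M, V, U, R, K, I]
Visit P; enqueue L, J → queue [O, N, M, V, U, R, K, I, L, J]
Visit O → queue [N, M, V, U, R, K, I, L, J]
Visit N → queue [M, V, U, R, K, I, L, J]
Visit M → queue [V, U, R, K, I, L, J]
Visit V → queue [U, R, K, I, L, J]
Visit U → queue [R, K, I, L, J]
Visit R; enqueue Q → queue [K, I, L, J, Q]
Visit K → queue [I, L, J, Q]
Visit I → queue [L, J, Q]
Visit L → queue [J, Q]
Visit J → queue [Q]
Visit Q → queue []

W -> T -> S -> P -> O -> N -> M -> V -> U -> R -> K -> I -> L -> J -> Q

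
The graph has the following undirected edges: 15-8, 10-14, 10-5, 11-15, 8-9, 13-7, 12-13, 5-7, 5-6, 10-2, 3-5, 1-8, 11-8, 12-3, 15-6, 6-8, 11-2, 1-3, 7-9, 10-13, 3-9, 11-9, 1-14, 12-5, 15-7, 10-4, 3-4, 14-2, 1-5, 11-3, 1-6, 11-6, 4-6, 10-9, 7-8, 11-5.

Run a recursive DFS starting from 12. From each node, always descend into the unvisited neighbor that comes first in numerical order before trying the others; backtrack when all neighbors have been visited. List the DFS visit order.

12, 3, 1, 5, 6, 4, 10, 2, 11, 8, 7, 9, 13, 15, 14

Visit 12
12 → 3
3 → 1
1 → 5
5 → 6
6 → 4
4 → 10
10 → 2
2 → 11
11 → 8
8 → 7
7 → 9
7 → 13
7 → 15
2 → 14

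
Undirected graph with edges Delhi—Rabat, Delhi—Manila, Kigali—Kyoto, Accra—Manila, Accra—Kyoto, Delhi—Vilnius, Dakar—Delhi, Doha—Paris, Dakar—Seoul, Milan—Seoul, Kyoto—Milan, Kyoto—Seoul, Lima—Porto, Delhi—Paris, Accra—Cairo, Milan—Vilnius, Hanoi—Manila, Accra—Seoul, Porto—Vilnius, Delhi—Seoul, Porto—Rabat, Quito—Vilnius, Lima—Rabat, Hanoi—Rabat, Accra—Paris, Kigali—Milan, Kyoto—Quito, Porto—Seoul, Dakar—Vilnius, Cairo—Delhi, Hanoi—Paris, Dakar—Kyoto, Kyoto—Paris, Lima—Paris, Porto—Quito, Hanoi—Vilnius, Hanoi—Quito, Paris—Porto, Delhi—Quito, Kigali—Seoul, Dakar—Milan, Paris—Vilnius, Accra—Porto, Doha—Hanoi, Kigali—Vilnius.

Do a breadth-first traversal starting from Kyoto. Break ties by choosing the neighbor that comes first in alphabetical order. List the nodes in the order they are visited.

Kyoto, Accra, Dakar, Kigali, Milan, Paris, Quito, Seoul, Cairo, Manila, Porto, Delhi, Vilnius, Doha, Hanoi, Lima, Rabat

Visit Kyoto; enqueue Accra, Dakar, Kigali, Milan, Paris, Quito, Seoul → queue [Accra, Dakar, Kigali, Milan, Paris, Quito, Seoul]
Visit Accra; enqueue Cairo, Manila, Porto → queue [Dakar, Kigali, Milan, Paris, Quito, Seoul, Cairo, Manila, Porto]
Visit Dakar; enqueue Delhi, Vilnius → queue [Kigali, Milan, Paris, Quito, Seoul, Cairo, Manila, Porto, Delhi, Vilnius]
Visit Kigali → queue [Milan, Paris, Quito, Seoul, Cairo, Manila, Porto, Delhi, Vilnius]
Visit Milan → queue [Paris, Quito, Seoul, Cairo, Manila, Porto, Delhi, Vilnius]
Visit Paris; enqueue Doha, Hanoi, Lima → queue [Quito, Seoul, Cairo, Manila, Porto, Delhi, Vilnius, Doha, Hanoi, Lima]
Visit Quito → queue [Seoul, Cairo, Manila, Porto, Delhi, Vilnius, Doha, Hanoi, Lima]
Visit Seoul → queue [Cairo, Manila, Porto, Delhi, Vilnius, Doha, Hanoi, Lima]
Visit Cairo → queue [Manila, Porto, Delhi, Vilnius, Doha, Hanoi, Lima]
Visit Manila → queue [Porto, Delhi, Vilnius, Doha, Hanoi, Lima]
Visit Porto; enqueue Rabat → queue [Delhi, Vilnius, Doha, Hanoi, Lima, Rabat]
Visit Delhi → queue [Vilnius, Doha, Hanoi, Lima, Rabat]
Visit Vilnius → queue [Doha, Hanoi, Lima, Rabat]
Visit Doha → queue [Hanoi, Lima, Rabat]
Visit Hanoi → queue [Lima, Rabat]
Visit Lima → queue [Rabat]
Visit Rabat → queue []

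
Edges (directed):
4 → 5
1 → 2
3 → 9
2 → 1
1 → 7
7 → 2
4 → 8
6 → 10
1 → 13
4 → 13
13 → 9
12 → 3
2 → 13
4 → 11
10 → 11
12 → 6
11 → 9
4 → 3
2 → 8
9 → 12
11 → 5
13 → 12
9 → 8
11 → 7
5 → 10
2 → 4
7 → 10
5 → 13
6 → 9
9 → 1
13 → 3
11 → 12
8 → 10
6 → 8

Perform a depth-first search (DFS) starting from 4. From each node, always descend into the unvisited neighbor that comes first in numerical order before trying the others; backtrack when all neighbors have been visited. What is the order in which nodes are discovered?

4 -> 3 -> 9 -> 1 -> 2 -> 8 -> 10 -> 11 -> 5 -> 13 -> 12 -> 6 -> 7

Visit 4
4 → 3
3 → 9
9 → 1
1 → 2
2 → 8
8 → 10
10 → 11
11 → 5
5 → 13
13 → 12
12 → 6
11 → 7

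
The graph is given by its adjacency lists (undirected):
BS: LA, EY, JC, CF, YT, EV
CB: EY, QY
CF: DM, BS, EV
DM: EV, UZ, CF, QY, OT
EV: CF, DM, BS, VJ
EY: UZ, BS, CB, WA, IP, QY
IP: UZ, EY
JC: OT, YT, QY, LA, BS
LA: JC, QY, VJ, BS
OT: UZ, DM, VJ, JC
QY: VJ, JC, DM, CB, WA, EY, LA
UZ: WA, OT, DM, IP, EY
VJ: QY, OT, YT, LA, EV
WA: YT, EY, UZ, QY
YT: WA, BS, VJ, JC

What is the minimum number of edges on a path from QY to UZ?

Level 0: QY
Level 1: CB, DM, EY, JC, LA, VJ, WA
Level 2: BS, CF, EV, IP, OT, UZ, YT
UZ first appears at level 2.

2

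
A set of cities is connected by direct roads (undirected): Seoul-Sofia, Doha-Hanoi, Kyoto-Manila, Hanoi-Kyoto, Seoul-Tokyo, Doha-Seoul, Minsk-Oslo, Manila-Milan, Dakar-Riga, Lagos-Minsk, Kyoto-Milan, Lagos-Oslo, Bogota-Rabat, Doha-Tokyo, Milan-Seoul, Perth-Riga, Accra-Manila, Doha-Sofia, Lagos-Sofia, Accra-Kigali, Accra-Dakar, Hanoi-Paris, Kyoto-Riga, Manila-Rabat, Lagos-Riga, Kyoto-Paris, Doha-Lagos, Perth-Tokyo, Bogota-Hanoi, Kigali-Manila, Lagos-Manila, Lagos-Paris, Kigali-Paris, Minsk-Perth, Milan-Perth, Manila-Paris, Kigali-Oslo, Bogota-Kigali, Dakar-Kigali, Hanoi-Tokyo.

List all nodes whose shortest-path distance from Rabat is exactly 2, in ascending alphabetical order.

Level 0: Rabat
Level 1: Bogota, Manila
Level 2: Accra, Hanoi, Kigali, Kyoto, Lagos, Milan, Paris
Level 3: Dakar, Doha, Minsk, Oslo, Perth, Riga, Seoul, Sofia, Tokyo

Accra, Hanoi, Kigali, Kyoto, Lagos, Milan, Paris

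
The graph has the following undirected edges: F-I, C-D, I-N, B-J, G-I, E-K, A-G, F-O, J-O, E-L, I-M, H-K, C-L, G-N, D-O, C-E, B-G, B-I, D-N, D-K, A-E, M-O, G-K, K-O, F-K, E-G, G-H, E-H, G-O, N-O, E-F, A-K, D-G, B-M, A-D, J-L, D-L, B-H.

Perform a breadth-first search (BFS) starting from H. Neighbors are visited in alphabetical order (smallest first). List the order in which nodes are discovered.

H -> B -> E -> G -> K -> I -> J -> M -> A -> C -> F -> L -> D -> N -> O

Visit H; enqueue B, E, G, K → queue [B, E, G, K]
Visit B; enqueue I, J, M → queue [E, G, K, I, J, M]
Visit E; enqueue A, C, F, L → queue [G, K, I, J, M, A, C, F, L]
Visit G; enqueue D, N, O → queue [K, I, J, M, A, C, F, L, D, N, O]
Visit K → queue [I, J, M, A, C, F, L, D, N, O]
Visit I → queue [J, M, A, C, F, L, D, N, O]
Visit J → queue [M, A, C, F, L, D, N, O]
Visit M → queue [A, C, F, L, D, N, O]
Visit A → queue [C, F, L, D, N, O]
Visit C → queue [F, L, D, N, O]
Visit F → queue [L, D, N, O]
Visit L → queue [D, N, O]
Visit D → queue [N, O]
Visit N → queue [O]
Visit O → queue []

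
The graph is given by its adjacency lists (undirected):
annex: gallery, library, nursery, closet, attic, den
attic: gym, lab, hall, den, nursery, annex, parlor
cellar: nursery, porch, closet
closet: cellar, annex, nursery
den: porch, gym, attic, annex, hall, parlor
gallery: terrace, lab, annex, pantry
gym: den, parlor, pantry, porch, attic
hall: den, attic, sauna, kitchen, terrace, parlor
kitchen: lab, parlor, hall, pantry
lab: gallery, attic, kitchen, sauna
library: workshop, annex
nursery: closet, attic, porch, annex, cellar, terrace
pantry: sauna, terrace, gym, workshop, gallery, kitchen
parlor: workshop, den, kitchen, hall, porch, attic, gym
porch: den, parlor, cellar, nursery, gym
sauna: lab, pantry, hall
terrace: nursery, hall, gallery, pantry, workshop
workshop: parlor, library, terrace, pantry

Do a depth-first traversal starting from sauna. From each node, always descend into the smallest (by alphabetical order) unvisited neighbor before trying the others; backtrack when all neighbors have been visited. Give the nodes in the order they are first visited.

sauna → hall → attic → annex → closet → cellar → nursery → porch → den → gym → pantry → gallery → lab → kitchen → parlor → workshop → library → terrace

Visit sauna
sauna → hall
hall → attic
attic → annex
annex → closet
closet → cellar
cellar → nursery
nursery → porch
porch → den
den → gym
gym → pantry
pantry → gallery
gallery → lab
lab → kitchen
kitchen → parlor
parlor → workshop
workshop → library
workshop → terrace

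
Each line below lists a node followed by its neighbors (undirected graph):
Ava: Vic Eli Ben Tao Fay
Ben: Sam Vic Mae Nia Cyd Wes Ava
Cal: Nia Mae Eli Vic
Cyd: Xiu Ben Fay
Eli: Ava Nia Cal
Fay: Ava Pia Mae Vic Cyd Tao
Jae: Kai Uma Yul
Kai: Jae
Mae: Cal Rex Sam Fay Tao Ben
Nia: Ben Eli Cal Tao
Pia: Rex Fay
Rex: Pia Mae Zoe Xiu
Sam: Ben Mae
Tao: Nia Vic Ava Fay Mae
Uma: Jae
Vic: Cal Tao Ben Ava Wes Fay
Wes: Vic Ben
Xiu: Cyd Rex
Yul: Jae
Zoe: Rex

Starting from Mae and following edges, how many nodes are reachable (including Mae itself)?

16

BFS from Mae visits: Mae, Cal, Rex, Sam, Fay, Tao, Ben, Nia, Eli, Vic, Pia, Zoe, Xiu, Ava, Cyd, Wes
Reachable nodes: 16 of 20 total.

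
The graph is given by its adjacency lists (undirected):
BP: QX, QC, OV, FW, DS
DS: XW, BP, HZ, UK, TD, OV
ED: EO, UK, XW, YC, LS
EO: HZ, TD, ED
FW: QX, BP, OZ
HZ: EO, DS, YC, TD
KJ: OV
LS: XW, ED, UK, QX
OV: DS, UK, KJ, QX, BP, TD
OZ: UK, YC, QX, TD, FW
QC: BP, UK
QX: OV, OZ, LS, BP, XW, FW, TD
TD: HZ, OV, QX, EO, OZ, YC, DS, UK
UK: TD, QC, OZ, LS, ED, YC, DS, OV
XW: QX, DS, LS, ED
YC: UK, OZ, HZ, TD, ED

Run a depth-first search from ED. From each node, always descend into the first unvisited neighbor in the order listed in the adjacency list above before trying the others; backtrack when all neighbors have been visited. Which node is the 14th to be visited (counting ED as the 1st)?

Visit ED
ED → EO
EO → HZ
HZ → DS
DS → XW
XW → QX
QX → OV
OV → UK
UK → TD
TD → OZ
OZ → YC
OZ → FW
FW → BP
BP → QC
UK → LS
OV → KJ

Visit order: ED, EO, HZ, DS, XW, QX, OV, UK, TD, OZ, YC, FW, BP, QC, LS, KJ

QC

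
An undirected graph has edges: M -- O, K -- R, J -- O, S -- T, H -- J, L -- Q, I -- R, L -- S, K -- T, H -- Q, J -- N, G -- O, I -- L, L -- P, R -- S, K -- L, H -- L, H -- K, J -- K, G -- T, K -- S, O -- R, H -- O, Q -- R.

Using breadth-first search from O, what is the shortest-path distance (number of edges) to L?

2

Level 0: O
Level 1: G, H, J, M, R
Level 2: I, K, L, N, Q, S, T
Level 3: P
L first appears at level 2.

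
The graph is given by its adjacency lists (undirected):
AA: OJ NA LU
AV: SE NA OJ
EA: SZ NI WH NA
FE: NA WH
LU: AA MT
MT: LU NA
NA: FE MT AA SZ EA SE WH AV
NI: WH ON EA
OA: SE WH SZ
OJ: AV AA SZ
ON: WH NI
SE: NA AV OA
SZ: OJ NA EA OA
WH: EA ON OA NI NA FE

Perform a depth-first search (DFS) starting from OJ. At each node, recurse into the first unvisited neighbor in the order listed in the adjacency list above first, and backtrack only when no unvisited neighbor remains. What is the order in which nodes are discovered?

OJ, AV, SE, NA, FE, WH, EA, SZ, OA, NI, ON, MT, LU, AA

Visit OJ
OJ → AV
AV → SE
SE → NA
NA → FE
FE → WH
WH → EA
EA → SZ
SZ → OA
EA → NI
NI → ON
NA → MT
MT → LU
LU → AA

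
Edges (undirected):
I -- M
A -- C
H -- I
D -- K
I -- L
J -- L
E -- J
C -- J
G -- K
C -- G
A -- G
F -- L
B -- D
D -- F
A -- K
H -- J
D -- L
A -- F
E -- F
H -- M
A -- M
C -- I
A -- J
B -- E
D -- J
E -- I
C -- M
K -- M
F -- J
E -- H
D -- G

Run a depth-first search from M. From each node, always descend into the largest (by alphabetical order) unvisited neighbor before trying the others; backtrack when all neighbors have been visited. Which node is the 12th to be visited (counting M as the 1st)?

Visit M
M → K
K → G
G → D
D → L
L → J
J → H
H → I
I → E
E → F
F → A
A → C
E → B

Visit order: M, K, G, D, L, J, H, I, E, F, A, C, B

C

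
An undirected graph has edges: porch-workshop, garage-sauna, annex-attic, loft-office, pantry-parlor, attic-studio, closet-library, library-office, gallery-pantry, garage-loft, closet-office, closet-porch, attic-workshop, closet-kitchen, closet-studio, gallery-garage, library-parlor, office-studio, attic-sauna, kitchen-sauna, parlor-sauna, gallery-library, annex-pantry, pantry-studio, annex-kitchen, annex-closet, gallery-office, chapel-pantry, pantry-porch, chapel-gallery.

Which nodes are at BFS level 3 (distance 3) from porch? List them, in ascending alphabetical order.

Level 0: porch
Level 1: closet, pantry, workshop
Level 2: annex, attic, chapel, gallery, kitchen, library, office, parlor, studio
Level 3: garage, loft, sauna

garage, loft, sauna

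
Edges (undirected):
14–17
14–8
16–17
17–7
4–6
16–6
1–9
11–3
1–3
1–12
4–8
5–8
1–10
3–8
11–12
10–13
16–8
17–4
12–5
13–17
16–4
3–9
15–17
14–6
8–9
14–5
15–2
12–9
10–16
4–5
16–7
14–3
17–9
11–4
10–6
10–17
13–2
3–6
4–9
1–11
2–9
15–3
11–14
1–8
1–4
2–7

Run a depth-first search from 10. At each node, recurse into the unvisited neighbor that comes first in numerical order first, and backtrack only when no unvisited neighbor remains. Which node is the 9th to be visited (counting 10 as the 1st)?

Visit 10
10 → 1
1 → 3
3 → 6
6 → 4
4 → 5
5 → 8
8 → 9
9 → 2
2 → 7
7 → 16
16 → 17
17 → 13
17 → 14
14 → 11
11 → 12
17 → 15

Visit order: 10, 1, 3, 6, 4, 5, 8, 9, 2, 7, 16, 17, 13, 14, 11, 12, 15

2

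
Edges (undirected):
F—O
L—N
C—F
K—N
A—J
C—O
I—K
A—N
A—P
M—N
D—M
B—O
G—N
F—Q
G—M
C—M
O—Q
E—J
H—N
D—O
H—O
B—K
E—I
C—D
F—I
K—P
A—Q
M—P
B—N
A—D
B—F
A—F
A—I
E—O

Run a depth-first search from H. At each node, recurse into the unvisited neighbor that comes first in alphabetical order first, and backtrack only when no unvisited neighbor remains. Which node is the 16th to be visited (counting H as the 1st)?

G

Visit H
H → N
N → A
A → D
D → C
C → F
F → B
B → K
K → I
I → E
E → J
E → O
O → Q
K → P
P → M
M → G
N → L

Visit order: H, N, A, D, C, F, B, K, I, E, J, O, Q, P, M, G, L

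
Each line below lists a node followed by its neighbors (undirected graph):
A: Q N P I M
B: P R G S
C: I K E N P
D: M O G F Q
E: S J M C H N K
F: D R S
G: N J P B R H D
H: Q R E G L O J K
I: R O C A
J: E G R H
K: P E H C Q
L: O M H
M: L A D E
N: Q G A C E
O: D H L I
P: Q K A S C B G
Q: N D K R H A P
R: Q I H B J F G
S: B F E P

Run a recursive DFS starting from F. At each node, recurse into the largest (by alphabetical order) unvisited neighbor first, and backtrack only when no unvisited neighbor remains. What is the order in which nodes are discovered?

Visit F
F → S
S → P
P → Q
Q → R
R → J
J → H
H → O
O → L
L → M
M → E
E → N
N → G
G → D
G → B
N → C
C → K
C → I
I → A

F, S, P, Q, R, J, H, O, L, M, E, N, G, D, B, C, K, I, A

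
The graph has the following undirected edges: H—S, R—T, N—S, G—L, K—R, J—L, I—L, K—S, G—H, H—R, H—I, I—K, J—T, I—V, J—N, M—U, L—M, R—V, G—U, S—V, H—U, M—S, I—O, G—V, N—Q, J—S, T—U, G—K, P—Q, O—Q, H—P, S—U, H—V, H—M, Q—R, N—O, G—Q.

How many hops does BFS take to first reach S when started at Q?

2

Level 0: Q
Level 1: G, N, O, P, R
Level 2: H, I, J, K, L, S, T, U, V
Level 3: M
S first appears at level 2.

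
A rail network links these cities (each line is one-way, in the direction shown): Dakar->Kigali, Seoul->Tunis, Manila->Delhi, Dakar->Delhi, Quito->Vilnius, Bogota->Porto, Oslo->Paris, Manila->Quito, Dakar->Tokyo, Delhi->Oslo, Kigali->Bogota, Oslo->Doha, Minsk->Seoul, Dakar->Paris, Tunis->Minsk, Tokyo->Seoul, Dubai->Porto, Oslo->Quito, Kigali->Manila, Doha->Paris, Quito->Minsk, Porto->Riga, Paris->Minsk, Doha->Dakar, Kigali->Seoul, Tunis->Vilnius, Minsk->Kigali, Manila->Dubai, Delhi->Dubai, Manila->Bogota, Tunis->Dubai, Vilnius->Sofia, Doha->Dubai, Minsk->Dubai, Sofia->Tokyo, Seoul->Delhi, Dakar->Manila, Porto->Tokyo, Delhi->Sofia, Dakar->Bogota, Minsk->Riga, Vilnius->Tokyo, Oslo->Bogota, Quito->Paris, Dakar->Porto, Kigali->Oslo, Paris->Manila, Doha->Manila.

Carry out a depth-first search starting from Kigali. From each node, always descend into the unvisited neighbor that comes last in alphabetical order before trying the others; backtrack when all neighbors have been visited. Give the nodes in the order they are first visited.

Visit Kigali
Kigali → Seoul
Seoul → Tunis
Tunis → Vilnius
Vilnius → Tokyo
Vilnius → Sofia
Tunis → Minsk
Minsk → Riga
Minsk → Dubai
Dubai → Porto
Seoul → Delhi
Delhi → Oslo
Oslo → Quito
Quito → Paris
Paris → Manila
Manila → Bogota
Oslo → Doha
Doha → Dakar

Kigali, Seoul, Tunis, Vilnius, Tokyo, Sofia, Minsk, Riga, Dubai, Porto, Delhi, Oslo, Quito, Paris, Manila, Bogota, Doha, Dakar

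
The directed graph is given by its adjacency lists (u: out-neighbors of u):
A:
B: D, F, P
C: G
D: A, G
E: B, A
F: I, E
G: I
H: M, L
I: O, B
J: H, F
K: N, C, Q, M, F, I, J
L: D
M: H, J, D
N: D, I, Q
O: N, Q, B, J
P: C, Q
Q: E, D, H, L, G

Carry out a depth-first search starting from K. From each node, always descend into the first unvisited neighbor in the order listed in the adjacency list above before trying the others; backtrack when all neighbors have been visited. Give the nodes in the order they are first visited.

Visit K
K → N
N → D
D → A
D → G
G → I
I → O
O → Q
Q → E
E → B
B → F
B → P
P → C
Q → H
H → M
M → J
H → L

K, N, D, A, G, I, O, Q, E, B, F, P, C, H, M, J, L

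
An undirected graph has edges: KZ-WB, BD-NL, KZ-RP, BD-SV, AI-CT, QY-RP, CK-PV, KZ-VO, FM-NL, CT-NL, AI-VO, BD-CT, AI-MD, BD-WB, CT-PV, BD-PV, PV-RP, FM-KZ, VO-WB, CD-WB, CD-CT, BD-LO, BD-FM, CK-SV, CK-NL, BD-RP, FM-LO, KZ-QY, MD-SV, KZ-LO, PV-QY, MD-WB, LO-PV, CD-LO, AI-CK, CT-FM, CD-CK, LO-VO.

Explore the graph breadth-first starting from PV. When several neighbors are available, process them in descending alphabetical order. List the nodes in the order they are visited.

PV -> RP -> QY -> LO -> CT -> CK -> BD -> KZ -> VO -> FM -> CD -> NL -> AI -> SV -> WB -> MD

Visit PV; enqueue RP, QY, LO, CT, CK, BD → queue [RP, QY, LO, CT, CK, BD]
Visit RP; enqueue KZ → queue [QY, LO, CT, CK, BD, KZ]
Visit QY → queue [LO, CT, CK, BD, KZ]
Visit LO; enqueue VO, FM, CD → queue [CT, CK, BD, KZ, VO, FM, CD]
Visit CT; enqueue NL, AI → queue [CK, BD, KZ, VO, FM, CD, NL, AI]
Visit CK; enqueue SV → queue [BD, KZ, VO, FM, CD, NL, AI, SV]
Visit BD; enqueue WB → queue [KZ, VO, FM, CD, NL, AI, SV, WB]
Visit KZ → queue [VO, FM, CD, NL, AI, SV, WB]
Visit VO → queue [FM, CD, NL, AI, SV, WB]
Visit FM → queue [CD, NL, AI, SV, WB]
Visit CD → queue [NL, AI, SV, WB]
Visit NL → queue [AI, SV, WB]
Visit AI; enqueue MD → queue [SV, WB, MD]
Visit SV → queue [WB, MD]
Visit WB → queue [MD]
Visit MD → queue []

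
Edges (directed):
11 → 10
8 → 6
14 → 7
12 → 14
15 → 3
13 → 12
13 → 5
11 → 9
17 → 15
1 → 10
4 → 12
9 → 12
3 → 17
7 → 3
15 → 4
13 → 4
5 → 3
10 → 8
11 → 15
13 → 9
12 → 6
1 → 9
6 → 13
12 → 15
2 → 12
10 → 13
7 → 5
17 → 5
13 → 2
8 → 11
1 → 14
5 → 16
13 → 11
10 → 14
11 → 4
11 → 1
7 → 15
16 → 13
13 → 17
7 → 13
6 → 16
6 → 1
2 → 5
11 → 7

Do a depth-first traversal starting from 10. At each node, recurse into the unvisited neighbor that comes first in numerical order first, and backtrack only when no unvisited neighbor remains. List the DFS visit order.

Visit 10
10 → 8
8 → 6
6 → 1
1 → 9
9 → 12
12 → 14
14 → 7
7 → 3
3 → 17
17 → 5
5 → 16
16 → 13
13 → 2
13 → 4
13 → 11
11 → 15

10, 8, 6, 1, 9, 12, 14, 7, 3, 17, 5, 16, 13, 2, 4, 11, 15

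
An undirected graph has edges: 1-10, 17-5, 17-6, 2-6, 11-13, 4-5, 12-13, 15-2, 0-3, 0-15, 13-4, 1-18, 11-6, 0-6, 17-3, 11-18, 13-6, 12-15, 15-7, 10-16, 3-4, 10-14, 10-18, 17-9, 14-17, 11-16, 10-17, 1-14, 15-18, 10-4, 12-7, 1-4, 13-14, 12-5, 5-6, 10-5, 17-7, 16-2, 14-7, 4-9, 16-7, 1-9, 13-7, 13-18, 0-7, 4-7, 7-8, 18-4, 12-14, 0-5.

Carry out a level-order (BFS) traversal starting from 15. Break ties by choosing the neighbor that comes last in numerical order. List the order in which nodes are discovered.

Visit 15; enqueue 18, 12, 7, 2, 0 → queue [18, 12, 7, 2, 0]
Visit 18; enqueue 13, 11, 10, 4, 1 → queue [12, 7, 2, 0, 13, 11, 10, 4, 1]
Visit 12; enqueue 14, 5 → queue [7, 2, 0, 13, 11, 10, 4, 1, 14, 5]
Visit 7; enqueue 17, 16, 8 → queue [2, 0, 13, 11, 10, 4, 1, 14, 5, 17, 16, 8]
Visit 2; enqueue 6 → queue [0, 13, 11, 10, 4, 1, 14, 5, 17, 16, 8, 6]
Visit 0; enqueue 3 → queue [13, 11, 10, 4, 1, 14, 5, 17, 16, 8, 6, 3]
Visit 13 → queue [11, 10, 4, 1, 14, 5, 17, 16, 8, 6, 3]
Visit 11 → queue [10, 4, 1, 14, 5, 17, 16, 8, 6, 3]
Visit 10 → queue [4, 1, 14, 5, 17, 16, 8, 6, 3]
Visit 4; enqueue 9 → queue [1, 14, 5, 17, 16, 8, 6, 3, 9]
Visit 1 → queue [14, 5, 17, 16, 8, 6, 3, 9]
Visit 14 → queue [5, 17, 16, 8, 6, 3, 9]
Visit 5 → queue [17, 16, 8, 6, 3, 9]
Visit 17 → queue [16, 8, 6, 3, 9]
Visit 16 → queue [8, 6, 3, 9]
Visit 8 → queue [6, 3, 9]
Visit 6 → queue [3, 9]
Visit 3 → queue [9]
Visit 9 → queue []

15 18 12 7 2 0 13 11 10 4 1 14 5 17 16 8 6 3 9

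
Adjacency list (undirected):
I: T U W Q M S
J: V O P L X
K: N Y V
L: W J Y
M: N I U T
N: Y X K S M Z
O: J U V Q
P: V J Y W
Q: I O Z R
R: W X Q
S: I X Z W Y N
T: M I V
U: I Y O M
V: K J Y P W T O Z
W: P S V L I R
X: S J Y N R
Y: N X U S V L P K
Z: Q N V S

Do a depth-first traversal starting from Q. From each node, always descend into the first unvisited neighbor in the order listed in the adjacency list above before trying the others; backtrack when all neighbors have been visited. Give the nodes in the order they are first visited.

Q -> I -> T -> M -> N -> Y -> X -> S -> Z -> V -> K -> J -> O -> U -> P -> W -> L -> R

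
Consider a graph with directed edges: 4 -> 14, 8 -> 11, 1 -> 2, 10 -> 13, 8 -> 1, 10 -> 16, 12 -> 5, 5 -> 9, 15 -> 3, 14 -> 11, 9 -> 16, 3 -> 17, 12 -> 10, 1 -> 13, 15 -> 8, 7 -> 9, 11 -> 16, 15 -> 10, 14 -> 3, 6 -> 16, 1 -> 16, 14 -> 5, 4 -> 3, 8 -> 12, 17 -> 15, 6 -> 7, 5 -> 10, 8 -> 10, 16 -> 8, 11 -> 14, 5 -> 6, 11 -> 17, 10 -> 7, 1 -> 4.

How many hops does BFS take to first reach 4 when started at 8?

Level 0: 8
Level 1: 1, 10, 11, 12
Level 2: 2, 4, 5, 7, 13, 14, 16, 17
Level 3: 3, 6, 9, 15
4 first appears at level 2.

2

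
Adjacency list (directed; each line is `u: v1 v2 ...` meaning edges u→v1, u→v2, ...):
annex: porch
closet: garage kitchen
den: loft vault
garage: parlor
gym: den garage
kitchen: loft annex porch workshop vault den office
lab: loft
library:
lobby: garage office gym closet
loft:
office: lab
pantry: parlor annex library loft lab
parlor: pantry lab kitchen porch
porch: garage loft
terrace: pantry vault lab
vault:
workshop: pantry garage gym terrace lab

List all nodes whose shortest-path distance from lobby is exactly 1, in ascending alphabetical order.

Level 0: lobby
Level 1: closet, garage, gym, office
Level 2: den, kitchen, lab, parlor
Level 3: annex, loft, pantry, porch, vault, workshop
Level 4: library, terrace

closet, garage, gym, office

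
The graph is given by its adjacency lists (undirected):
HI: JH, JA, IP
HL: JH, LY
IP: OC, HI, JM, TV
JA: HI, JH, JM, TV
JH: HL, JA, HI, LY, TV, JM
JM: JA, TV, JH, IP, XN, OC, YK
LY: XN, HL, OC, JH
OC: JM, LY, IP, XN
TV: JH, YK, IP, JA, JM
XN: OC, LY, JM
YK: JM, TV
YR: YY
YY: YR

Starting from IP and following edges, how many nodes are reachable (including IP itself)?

11

BFS from IP visits: IP, TV, OC, JM, HI, YK, JH, JA, XN, LY, HL
Reachable nodes: 11 of 13 total.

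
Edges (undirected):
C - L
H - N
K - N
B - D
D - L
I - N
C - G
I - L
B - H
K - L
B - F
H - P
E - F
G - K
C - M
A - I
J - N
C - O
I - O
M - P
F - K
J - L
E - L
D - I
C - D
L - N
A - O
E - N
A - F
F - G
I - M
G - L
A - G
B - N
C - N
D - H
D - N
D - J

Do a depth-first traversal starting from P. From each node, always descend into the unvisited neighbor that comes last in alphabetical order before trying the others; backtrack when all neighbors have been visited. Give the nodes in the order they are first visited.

P M I O C N L K G F E B H D J A

Visit P
P → M
M → I
I → O
O → C
C → N
N → L
L → K
K → G
G → F
F → E
F → B
B → H
H → D
D → J
F → A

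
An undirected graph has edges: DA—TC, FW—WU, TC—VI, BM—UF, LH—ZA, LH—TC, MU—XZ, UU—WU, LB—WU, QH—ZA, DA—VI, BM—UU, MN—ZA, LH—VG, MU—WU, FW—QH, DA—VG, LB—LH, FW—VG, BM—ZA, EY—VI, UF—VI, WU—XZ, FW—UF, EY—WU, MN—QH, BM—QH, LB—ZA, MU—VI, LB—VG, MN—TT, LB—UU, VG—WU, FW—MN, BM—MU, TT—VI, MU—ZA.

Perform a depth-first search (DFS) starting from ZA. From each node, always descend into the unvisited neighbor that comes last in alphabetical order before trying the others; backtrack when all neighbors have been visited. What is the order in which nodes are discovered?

ZA, QH, MN, TT, VI, UF, FW, WU, XZ, MU, BM, UU, LB, VG, LH, TC, DA, EY

Visit ZA
ZA → QH
QH → MN
MN → TT
TT → VI
VI → UF
UF → FW
FW → WU
WU → XZ
XZ → MU
MU → BM
BM → UU
UU → LB
LB → VG
VG → LH
LH → TC
TC → DA
WU → EY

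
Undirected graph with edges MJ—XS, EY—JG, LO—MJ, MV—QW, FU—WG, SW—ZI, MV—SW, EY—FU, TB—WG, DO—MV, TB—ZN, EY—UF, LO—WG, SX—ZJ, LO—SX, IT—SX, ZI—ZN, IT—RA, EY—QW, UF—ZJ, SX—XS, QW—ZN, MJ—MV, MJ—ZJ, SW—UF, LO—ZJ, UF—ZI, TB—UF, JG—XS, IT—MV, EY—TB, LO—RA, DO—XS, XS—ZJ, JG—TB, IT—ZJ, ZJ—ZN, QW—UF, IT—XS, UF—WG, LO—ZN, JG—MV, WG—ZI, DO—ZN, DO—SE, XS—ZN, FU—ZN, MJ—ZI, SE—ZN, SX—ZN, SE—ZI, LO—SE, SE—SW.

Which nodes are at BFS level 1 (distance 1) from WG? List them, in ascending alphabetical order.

FU, LO, TB, UF, ZI

Level 0: WG
Level 1: FU, LO, TB, UF, ZI
Level 2: EY, JG, MJ, QW, RA, SE, SW, SX, ZJ, ZN
Level 3: DO, IT, MV, XS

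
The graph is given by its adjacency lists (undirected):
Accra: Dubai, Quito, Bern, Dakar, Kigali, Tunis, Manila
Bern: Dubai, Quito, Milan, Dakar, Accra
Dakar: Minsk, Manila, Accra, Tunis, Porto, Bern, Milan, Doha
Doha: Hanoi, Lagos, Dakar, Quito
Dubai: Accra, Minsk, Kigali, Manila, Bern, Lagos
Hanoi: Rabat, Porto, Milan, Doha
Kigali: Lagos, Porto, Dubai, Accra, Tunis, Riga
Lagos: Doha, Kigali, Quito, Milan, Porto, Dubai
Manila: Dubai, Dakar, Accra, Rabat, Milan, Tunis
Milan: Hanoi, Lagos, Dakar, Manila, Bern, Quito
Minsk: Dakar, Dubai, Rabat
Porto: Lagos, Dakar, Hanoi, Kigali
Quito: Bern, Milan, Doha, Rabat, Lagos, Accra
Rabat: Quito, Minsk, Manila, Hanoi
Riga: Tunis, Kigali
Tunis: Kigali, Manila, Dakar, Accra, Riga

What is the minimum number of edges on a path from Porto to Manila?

2

Level 0: Porto
Level 1: Dakar, Hanoi, Kigali, Lagos
Level 2: Accra, Bern, Doha, Dubai, Manila, Milan, Minsk, Quito, Rabat, Riga, Tunis
Manila first appears at level 2.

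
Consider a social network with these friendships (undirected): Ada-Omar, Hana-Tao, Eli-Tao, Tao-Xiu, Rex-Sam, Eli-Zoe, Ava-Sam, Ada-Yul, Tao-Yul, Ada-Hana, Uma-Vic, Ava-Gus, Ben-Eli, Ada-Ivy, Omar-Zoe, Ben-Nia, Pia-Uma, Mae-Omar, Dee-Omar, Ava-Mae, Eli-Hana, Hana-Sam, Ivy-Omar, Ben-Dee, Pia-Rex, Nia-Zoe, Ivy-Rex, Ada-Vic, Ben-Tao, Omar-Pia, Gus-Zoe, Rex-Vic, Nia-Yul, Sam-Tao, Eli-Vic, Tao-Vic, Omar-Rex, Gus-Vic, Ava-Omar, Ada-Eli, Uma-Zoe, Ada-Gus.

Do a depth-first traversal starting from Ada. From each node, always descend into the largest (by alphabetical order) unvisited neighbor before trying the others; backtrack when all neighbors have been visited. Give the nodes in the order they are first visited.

Visit Ada
Ada → Yul
Yul → Tao
Tao → Xiu
Tao → Vic
Vic → Uma
Uma → Zoe
Zoe → Omar
Omar → Rex
Rex → Sam
Sam → Hana
Hana → Eli
Eli → Ben
Ben → Nia
Ben → Dee
Sam → Ava
Ava → Mae
Ava → Gus
Rex → Pia
Rex → Ivy

Ada, Yul, Tao, Xiu, Vic, Uma, Zoe, Omar, Rex, Sam, Hana, Eli, Ben, Nia, Dee, Ava, Mae, Gus, Pia, Ivy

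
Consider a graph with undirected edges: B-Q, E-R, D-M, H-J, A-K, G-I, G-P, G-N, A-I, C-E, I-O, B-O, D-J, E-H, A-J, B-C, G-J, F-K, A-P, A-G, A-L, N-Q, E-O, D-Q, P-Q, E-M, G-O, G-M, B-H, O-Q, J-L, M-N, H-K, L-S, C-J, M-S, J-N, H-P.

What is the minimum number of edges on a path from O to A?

2

Level 0: O
Level 1: B, E, G, I, Q
Level 2: A, C, D, H, J, M, N, P, R
Level 3: K, L, S
Level 4: F
A first appears at level 2.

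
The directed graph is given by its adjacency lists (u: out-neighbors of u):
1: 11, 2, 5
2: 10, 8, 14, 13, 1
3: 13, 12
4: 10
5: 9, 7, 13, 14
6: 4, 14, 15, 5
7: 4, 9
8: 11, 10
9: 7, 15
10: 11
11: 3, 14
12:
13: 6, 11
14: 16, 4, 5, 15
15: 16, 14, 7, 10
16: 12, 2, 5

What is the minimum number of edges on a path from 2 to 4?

Level 0: 2
Level 1: 1, 8, 10, 13, 14
Level 2: 4, 5, 6, 11, 15, 16
Level 3: 3, 7, 9, 12
4 first appears at level 2.

2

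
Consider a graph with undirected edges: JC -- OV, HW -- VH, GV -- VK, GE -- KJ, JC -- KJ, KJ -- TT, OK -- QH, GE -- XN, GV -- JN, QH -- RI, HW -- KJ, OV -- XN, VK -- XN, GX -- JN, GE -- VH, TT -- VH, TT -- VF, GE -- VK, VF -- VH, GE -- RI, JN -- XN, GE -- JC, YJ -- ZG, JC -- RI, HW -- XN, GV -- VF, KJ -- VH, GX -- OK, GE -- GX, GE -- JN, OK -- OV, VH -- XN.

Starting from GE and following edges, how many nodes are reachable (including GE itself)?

BFS from GE visits: GE, XN, VK, VH, RI, KJ, JN, JC, GX, OV, HW, GV, VF, TT, QH, OK
Reachable nodes: 16 of 18 total.

16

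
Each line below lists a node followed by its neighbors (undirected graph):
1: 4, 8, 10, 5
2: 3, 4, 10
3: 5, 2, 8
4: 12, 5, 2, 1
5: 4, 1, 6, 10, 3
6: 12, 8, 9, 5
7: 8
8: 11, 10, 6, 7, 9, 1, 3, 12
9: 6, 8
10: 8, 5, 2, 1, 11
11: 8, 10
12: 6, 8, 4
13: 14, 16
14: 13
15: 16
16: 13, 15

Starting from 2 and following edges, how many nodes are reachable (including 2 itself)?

12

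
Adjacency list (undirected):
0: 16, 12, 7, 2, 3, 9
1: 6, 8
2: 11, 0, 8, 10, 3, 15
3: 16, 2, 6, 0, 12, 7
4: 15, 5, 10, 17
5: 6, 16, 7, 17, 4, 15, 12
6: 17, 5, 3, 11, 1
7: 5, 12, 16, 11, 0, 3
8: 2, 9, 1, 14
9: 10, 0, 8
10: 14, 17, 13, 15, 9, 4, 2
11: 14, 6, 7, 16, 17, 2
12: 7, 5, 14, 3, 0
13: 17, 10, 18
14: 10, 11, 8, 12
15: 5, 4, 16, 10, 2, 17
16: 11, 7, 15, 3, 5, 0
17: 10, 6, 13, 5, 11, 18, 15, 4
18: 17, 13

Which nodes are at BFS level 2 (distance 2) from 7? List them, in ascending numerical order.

2, 4, 6, 9, 14, 15, 17

Level 0: 7
Level 1: 0, 3, 5, 11, 12, 16
Level 2: 2, 4, 6, 9, 14, 15, 17
Level 3: 1, 8, 10, 13, 18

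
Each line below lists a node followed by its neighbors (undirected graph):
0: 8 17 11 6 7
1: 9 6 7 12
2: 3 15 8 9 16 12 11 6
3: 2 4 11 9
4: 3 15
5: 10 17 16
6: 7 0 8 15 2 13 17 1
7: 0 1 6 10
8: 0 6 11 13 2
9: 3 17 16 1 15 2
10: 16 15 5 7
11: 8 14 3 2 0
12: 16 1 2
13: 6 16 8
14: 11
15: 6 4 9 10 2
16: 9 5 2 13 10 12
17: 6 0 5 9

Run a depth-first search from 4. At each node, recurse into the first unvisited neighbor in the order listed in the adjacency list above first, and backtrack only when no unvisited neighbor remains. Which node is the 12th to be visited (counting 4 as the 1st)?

Visit 4
4 → 3
3 → 2
2 → 15
15 → 6
6 → 7
7 → 0
0 → 8
8 → 11
11 → 14
8 → 13
13 → 16
16 → 9
9 → 17
17 → 5
5 → 10
9 → 1
1 → 12

Visit order: 4, 3, 2, 15, 6, 7, 0, 8, 11, 14, 13, 16, 9, 17, 5, 10, 1, 12

16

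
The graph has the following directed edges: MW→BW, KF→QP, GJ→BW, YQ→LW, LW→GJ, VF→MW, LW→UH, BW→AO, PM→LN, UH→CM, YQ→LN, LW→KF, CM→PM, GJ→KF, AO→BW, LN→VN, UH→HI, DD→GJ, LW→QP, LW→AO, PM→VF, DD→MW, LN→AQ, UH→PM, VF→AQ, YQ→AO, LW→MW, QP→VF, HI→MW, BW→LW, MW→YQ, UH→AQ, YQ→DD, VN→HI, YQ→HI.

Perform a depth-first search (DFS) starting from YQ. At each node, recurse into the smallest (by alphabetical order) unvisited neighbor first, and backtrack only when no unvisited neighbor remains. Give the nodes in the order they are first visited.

YQ -> AO -> BW -> LW -> GJ -> KF -> QP -> VF -> AQ -> MW -> UH -> CM -> PM -> LN -> VN -> HI -> DD

Visit YQ
YQ → AO
AO → BW
BW → LW
LW → GJ
GJ → KF
KF → QP
QP → VF
VF → AQ
VF → MW
LW → UH
UH → CM
CM → PM
PM → LN
LN → VN
VN → HI
YQ → DD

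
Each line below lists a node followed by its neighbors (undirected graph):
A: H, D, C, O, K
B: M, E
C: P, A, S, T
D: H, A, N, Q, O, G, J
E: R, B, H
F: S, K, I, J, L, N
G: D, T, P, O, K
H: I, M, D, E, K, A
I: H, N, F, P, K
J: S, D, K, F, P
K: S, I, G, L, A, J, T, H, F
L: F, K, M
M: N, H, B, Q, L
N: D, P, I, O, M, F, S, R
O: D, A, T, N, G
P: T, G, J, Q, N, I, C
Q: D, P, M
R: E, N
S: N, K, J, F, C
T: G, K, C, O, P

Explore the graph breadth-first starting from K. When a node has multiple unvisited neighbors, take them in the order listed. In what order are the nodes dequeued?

Visit K; enqueue S, I, G, L, A, J, T, H, F → queue [S, I, G, L, A, J, T, H, F]
Visit S; enqueue N, C → queue [I, G, L, A, J, T, H, F, N, C]
Visit I; enqueue P → queue [G, L, A, J, T, H, F, N, C, P]
Visit G; enqueue D, O → queue [L, A, J, T, H, F, N, C, P, D, O]
Visit L; enqueue M → queue [A, J, T, H, F, N, C, P, D, O, M]
Visit A → queue [J, T, H, F, N, C, P, D, O, M]
Visit J → queue [T, H, F, N, C, P, D, O, M]
Visit T → queue [H, F, N, C, P, D, O, M]
Visit H; enqueue E → queue [F, N, C, P, D, O, M, E]
Visit F → queue [N, C, P, D, O, M, E]
Visit N; enqueue R → queue [C, P, D, O, M, E, R]
Visit C → queue [P, D, O, M, E, R]
Visit P; enqueue Q → queue [D, O, M, E, R, Q]
Visit D → queue [O, M, E, R, Q]
Visit O → queue [M, E, R, Q]
Visit M; enqueue B → queue [E, R, Q, B]
Visit E → queue [R, Q, B]
Visit R → queue [Q, B]
Visit Q → queue [B]
Visit B → queue []

K -> S -> I -> G -> L -> A -> J -> T -> H -> F -> N -> C -> P -> D -> O -> M -> E -> R -> Q -> B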